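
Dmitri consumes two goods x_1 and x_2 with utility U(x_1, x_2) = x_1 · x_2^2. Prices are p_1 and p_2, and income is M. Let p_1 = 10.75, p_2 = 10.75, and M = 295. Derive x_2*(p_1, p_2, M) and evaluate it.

MU_x_1/MU_x_2 = (x_2)/(2·x_1); tangency sets this equal to p_1/p_2.
Rearranging, p_2·x_2 = 2·p_1·x_1. Substituting into the budget gives p_1·x_1·(1 + 2) = M.
Demand: x_1*(p_1,p_2,M) = 1/3·M/p_1 and x_2* = 2/3·M/p_2.
At p_1=10.75, p_2=10.75, M=295: x_2* = 2/3·295/10.75 = 18.2946.

x_2* = 18.2946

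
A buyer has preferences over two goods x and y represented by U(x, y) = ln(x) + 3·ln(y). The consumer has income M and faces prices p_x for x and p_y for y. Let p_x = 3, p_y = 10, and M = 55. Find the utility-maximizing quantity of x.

MU_x/MU_y = (y)/(3·x); tangency sets this equal to p_x/p_y.
So p_y·y = 3·p_x·x; combined with the budget, a share 0.25 of income goes to x.
Demand: x*(p_x,p_y,M) = 0.25·M/p_x and y* = 0.75·M/p_y.
At p_x=3, p_y=10, M=55: x* = 0.25·55/3 = 4.5833.

x* = 4.5833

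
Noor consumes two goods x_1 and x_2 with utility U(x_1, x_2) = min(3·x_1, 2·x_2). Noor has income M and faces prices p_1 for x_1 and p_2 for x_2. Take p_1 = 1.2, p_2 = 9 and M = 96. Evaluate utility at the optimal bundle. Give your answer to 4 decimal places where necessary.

V = 19.5918

Leontief preferences: the optimum is at the kink where x_1/2 = x_2/3, i.e. x_2 = (3/2)·x_1.
Budget: p_1·x_1 + p_2·(3/2)·x_1 = M, so (2·p_1 + 3·p_2)·x_1 = 2·M.
Demand: x_1*(p_1,p_2,M) = 2·M/(2·p_1 + 3·p_2), x_2* = 3·M/(2·p_1 + 3·p_2).
Here 2·1.2 + 3·9 = 29.4, giving x_1* = 6.5306 and x_2* = 9.7959.
Utility at the optimum: U(6.5306, 9.7959) = 19.5918.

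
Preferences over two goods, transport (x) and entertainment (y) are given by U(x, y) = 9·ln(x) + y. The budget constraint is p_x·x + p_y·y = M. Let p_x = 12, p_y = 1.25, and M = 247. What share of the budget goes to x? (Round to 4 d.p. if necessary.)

MU_x = 9/x, MU_y = 1. Tangency: 9/x = p_x/p_y.
So x*(p_x,p_y) = 9·p_y/p_x, independent of income; and y* = (M − 9·p_y)/p_y.
At the given prices: x* = 9·1.25/12 = 0.9375, and y* = 188.6.
Expenditure on x: 12·0.9375 = 11.25; share = 0.0455.

share on x = 0.0455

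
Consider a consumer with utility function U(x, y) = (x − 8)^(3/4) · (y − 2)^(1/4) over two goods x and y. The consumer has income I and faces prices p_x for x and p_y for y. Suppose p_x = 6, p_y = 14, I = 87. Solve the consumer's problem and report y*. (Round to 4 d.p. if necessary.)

y* = 2.1964

Let x' = x−8, y' = y−2. MRS = 3·y'/x' = p_x/p_y.
Substituting into the budget: x* = 8 + 0.75·(I − 8·p_x − 2·p_y)/p_x, and y* = 2 + 0.25·(…)/p_y.
Discretionary income = 87 − 8·6 − 2·14 = 11; y* = 2 + 0.25·11/14 = 2.1964.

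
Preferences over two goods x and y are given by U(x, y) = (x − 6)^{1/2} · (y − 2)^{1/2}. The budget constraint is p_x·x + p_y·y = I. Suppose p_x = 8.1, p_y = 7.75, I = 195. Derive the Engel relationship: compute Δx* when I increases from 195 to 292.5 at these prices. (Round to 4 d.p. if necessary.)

Δx* = 6.0185

MRS = (y−2)/(x−6). Tangency with p_x/p_y gives y−2 = (p_x/p_y)·(x−6).
After buying the subsistence bundle (6, 2), a share 0.5 of the remaining income goes to x: x* = 6 + 0.5·(I − 6p_x − 2p_y)/p_x.
Discretionary income = 195 − 6·8.1 − 2·7.75 = 130.9; x* = 6 + 0.5·130.9/8.1 = 14.0802.
At I' = 292.5: x* = 20.0988. Change: 20.0988 − 14.0802 = 6.0185.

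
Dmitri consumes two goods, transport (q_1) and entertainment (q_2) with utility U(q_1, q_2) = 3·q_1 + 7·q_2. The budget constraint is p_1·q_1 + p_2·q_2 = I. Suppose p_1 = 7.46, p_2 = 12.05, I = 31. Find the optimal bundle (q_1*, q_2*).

q_1* = 0, q_2* = 2.5726

Linear utility — the consumer picks whichever good has higher MU/price: 3/7.46 = 0.4021 vs 7/12.05 = 0.5809.
q_2 gives more utility per dollar, so spend all income on q_2: q_2* = I/p_2, q_1* = 0.
Numerically: q_1* = 0, q_2* = 2.5726.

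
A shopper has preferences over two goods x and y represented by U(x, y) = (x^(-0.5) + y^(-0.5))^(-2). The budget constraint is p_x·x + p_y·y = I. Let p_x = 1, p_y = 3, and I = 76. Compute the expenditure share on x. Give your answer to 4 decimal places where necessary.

share on x = 0.4095

MU_x ∝ x^(-1.5), MU_y ∝ y^(-1.5), so MRS = (y/x)^(1.5) = p_x/p_y.
Solve for the ratio: y/x = [p_x/p_y]^(2/3).
With the ratio pinned down, the budget gives x* = I/(p_x + p_y·(y/x)) and y* = (y/x)·x*.
Numerically y/x = 0.48075, so x* = 76/(1 + 3·0.48075) = 31.1189 and y* = 0.48075·31.1189 = 14.9604.
Expenditure on x: 1·31.1189 = 31.1189; share = 0.4095.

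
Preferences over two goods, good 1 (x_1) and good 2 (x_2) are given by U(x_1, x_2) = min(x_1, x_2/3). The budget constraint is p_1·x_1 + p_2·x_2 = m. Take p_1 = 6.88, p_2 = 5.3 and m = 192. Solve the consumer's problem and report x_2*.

x_2* = 25.2853

With perfect complements, no substitution: consume in ratio x_1:x_2 = 1:3.
Budget: p_1·x_1 + p_2·3·x_1 = m, so (p_1 + 3·p_2)·x_1 = m.
Demand: x_1*(p_1,p_2,m) = m/(p_1 + 3·p_2), x_2* = 3·m/(p_1 + 3·p_2).
Here 6.88 + 3·5.3 = 22.78, giving x_2* = 25.2853.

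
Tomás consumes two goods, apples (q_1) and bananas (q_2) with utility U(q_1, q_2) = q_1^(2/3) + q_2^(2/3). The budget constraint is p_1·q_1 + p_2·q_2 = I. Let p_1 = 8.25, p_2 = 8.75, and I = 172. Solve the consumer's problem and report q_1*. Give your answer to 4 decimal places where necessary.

Numerically q_2/q_1 = 0.838181, so q_1* = 172/(8.25 + 8.75·0.838181) = 11.0369.

q_1* = 11.0369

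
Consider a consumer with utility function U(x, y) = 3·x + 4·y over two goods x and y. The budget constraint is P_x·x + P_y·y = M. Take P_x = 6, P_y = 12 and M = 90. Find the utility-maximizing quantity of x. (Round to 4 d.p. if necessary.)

Linear utility — the consumer picks whichever good has higher MU/price: 3/6 = 0.5 vs 4/12 = 0.3333.
x gives more utility per dollar, so spend all income on x: x* = M/P_x, y* = 0.
Numerically: x* = 15, y* = 0.

x* = 15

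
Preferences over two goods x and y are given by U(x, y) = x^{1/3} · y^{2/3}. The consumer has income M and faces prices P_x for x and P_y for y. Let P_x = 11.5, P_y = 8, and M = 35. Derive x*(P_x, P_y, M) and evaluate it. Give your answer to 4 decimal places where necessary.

x* = 1.0145

The MRS is (1/2)·y/x. Set MRS = P_x/P_y.
Rearranging, P_y·y = 2·P_x·x. Substituting into the budget gives P_x·x·(1 + 2) = M.
Demand: x*(P_x,P_y,M) = 1/3·M/P_x and y* = 2/3·M/P_y.
At P_x=11.5, P_y=8, M=35: x* = 1/3·35/11.5 = 1.0145.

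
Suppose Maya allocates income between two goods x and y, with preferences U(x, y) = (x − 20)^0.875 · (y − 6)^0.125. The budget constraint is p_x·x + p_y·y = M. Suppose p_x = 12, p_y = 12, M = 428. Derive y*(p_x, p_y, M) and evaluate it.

y* = 7.2083

MRS = 7·(y−6)/(x−20). Tangency with p_x/p_y gives y−6 = (1/7)·(p_x/p_y)·(x−20).
After buying the subsistence bundle (20, 6), a share 0.875 of the remaining income goes to x: x* = 20 + 0.875·(M − 20p_x − 6p_y)/p_x.
Discretionary income = 428 − 20·12 − 6·12 = 116; y* = 6 + 0.125·116/12 = 7.2083.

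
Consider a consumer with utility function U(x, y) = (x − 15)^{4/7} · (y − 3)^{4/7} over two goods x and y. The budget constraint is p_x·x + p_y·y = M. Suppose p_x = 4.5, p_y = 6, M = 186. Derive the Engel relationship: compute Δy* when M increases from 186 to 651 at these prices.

Δy* = 38.75

Let x' = x−15, y' = y−3. MRS = y'/x' = p_x/p_y.
After buying the subsistence bundle (15, 3), a share 0.5 of the remaining income goes to x: x* = 15 + 0.5·(M − 15p_x − 3p_y)/p_x.
Discretionary income = 186 − 15·4.5 − 3·6 = 100.5; y* = 3 + 0.5·100.5/6 = 11.375.
At M' = 651: y* = 50.125. Change: 50.125 − 11.375 = 38.75.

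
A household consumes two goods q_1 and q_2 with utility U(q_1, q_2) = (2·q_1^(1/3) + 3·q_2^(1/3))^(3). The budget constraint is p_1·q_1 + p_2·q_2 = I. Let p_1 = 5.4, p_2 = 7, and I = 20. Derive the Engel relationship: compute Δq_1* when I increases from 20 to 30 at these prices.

Δq_1* = 0.7086

MU_q_1 ∝ 2·q_1^(-2/3), MU_q_2 ∝ 3·q_2^(-2/3), so MRS = (2/3)·(q_2/q_1)^(2/3) = p_1/p_2.
Solve for the ratio: q_2/q_1 = [(3/2)·p_1/p_2]^(1.5).
Substitute q_2 = (q_2/q_1)·q_1 into the budget: q_1* = I/(p_1 + p_2·(q_2/q_1)).
Numerically q_2/q_1 = 1.244745, so q_1* = 20/(5.4 + 7·1.244745) = 1.4171.
At I' = 30: q_1* = 2.1257. Change: 2.1257 − 1.4171 = 0.7086.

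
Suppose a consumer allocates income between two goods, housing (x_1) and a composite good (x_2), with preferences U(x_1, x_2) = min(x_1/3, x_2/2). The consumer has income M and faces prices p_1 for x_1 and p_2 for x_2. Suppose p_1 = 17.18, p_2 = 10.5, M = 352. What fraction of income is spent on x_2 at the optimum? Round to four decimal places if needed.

share on x_2 = 0.2895

Leontief preferences: the optimum is at the kink where x_1/3 = x_2/2, i.e. x_2 = (2/3)·x_1.
Budget: p_1·x_1 + p_2·(2/3)·x_1 = M, so (3·p_1 + 2·p_2)·x_1 = 3·M.
Demand: x_1*(p_1,p_2,M) = 3·M/(3·p_1 + 2·p_2), x_2* = 2·M/(3·p_1 + 2·p_2).
Here 3·17.18 + 2·10.5 = 72.54, giving x_1* = 14.5575 and x_2* = 9.705.
Expenditure on x_2: 10.5·9.705 = 101.9024; share = 0.2895.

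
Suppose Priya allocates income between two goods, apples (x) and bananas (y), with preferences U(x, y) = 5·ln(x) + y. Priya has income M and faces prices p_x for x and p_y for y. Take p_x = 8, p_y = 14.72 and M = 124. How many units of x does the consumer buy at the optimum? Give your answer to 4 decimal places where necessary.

MU_x = 5/x, MU_y = 1. Tangency: 5/x = p_x/p_y.
So x*(p_x,p_y) = 5·p_y/p_x, independent of income; and y* = (M − 5·p_y)/p_y.
At the given prices: x* = 5·14.72/8 = 9.2.

x* = 9.2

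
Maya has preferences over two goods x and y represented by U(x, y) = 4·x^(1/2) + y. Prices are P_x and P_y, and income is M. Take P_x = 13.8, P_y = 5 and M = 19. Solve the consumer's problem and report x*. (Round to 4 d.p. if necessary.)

Thus x* = (2·P_y/P_x)² — independent of M — with the rest of income spent on y.
Plugging in: x* = (2·5/13.8)² = 0.5251.

x* = 0.5251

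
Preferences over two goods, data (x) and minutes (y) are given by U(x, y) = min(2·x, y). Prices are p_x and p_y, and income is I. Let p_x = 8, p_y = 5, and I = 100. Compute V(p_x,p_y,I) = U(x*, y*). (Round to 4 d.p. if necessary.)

Leontief preferences: the optimum is at the kink where x/1 = y/2, i.e. y = 2·x.
Budget: p_x·x + p_y·2·x = I, so (p_x + 2·p_y)·x = I.
Demand: x*(p_x,p_y,I) = I/(p_x + 2·p_y), y* = 2·I/(p_x + 2·p_y).
Here 8 + 2·5 = 18, giving x* = 5.5556 and y* = 11.1111.
Utility at the optimum: U(5.5556, 11.1111) = 11.1111.

V = 11.1111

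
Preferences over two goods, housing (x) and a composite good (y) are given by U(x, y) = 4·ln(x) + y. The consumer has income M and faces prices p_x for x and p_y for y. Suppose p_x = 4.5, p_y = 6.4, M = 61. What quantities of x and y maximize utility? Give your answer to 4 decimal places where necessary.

x* = 5.6889, y* = 5.5312

MU_x = 4/x, MU_y = 1. Tangency: 4/x = p_x/p_y.
So x*(p_x,p_y) = 4·p_y/p_x, independent of income; and y* = (M − 4·p_y)/p_y.
At the given prices: x* = 4·6.4/4.5 = 5.6889, and y* = 5.5312.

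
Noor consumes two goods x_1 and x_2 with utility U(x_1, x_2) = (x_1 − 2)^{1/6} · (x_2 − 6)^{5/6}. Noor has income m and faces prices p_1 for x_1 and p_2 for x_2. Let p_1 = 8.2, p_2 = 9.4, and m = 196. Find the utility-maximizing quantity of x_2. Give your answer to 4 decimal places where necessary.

x_2* = 16.922

This is Cobb-Douglas in (x_1−2, x_2−6): tangency gives 1/6·p_2·(x_2−6) = 5/6·p_1·(x_1−2).
After buying the subsistence bundle (2, 6), a share 1/6 of the remaining income goes to x_1: x_1* = 2 + 1/6·(m − 2p_1 − 6p_2)/p_1.
Discretionary income = 196 − 2·8.2 − 6·9.4 = 123.2; x_2* = 6 + 5/6·123.2/9.4 = 16.922.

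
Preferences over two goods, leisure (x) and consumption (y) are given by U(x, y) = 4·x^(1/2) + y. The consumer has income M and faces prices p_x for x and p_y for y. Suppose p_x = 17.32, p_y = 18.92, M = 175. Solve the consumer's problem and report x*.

MU_x = 2/√x, MU_y = 1. Tangency: 2/√x = p_x/p_y.
Solve: √x = 2·p_y/p_x, so x*(p_x,p_y) = (2·p_y/p_x)², and y* = (M − p_x·x*)/p_y.
Plugging in: x* = (2·18.92/17.32)² = 4.7732.

x* = 4.7732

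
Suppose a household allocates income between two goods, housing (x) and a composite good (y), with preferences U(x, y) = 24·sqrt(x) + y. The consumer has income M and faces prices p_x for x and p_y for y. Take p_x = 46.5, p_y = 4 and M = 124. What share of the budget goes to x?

share on x = 0.3996

MU_x = 12/√x, MU_y = 1. Tangency: 12/√x = p_x/p_y.
Thus x* = (12·p_y/p_x)² — independent of M — with the rest of income spent on y.
Plugging in: x* = (12·4/46.5)² = 1.0656, y* = 18.6129.
Expenditure on x: 46.5·1.0656 = 49.5484; share = 0.3996.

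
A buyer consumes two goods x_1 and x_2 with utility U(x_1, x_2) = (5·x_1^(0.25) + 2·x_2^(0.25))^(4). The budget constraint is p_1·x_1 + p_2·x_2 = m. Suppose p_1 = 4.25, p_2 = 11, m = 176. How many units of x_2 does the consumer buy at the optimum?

Substitute x_2 = (x_2/x_1)·x_1 into the budget: x_1* = m/(p_1 + p_2·(x_2/x_1)).
Numerically x_2/x_1 = 0.082936, so x_1* = 176/(4.25 + 11·0.082936) = 34.0934 and x_2* = 0.082936·34.0934 = 2.8276.

x_2* = 2.8276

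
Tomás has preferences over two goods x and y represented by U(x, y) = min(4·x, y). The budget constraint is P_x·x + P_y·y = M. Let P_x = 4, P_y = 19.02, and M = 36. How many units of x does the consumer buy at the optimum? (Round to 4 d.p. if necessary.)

x* = 0.4496

With perfect complements, no substitution: consume in ratio x:y = 1:4.
Budget: P_x·x + P_y·4·x = M, so (P_x + 4·P_y)·x = M.
Demand: x*(P_x,P_y,M) = M/(P_x + 4·P_y), y* = 4·M/(P_x + 4·P_y).
Here 4 + 4·19.02 = 80.08, giving x* = 0.4496.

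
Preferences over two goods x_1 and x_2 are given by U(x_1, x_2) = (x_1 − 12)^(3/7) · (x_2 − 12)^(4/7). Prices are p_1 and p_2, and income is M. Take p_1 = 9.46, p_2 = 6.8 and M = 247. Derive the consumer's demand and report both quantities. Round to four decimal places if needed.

x_1* = 14.3503, x_2* = 16.3597

This is Cobb-Douglas in (x_1−12, x_2−12): tangency gives 3/7·p_2·(x_2−12) = 4/7·p_1·(x_1−12).
Substituting into the budget: x_1* = 12 + 3/7·(M − 12·p_1 − 12·p_2)/p_1, and x_2* = 12 + 4/7·(…)/p_2.
Discretionary income = 247 − 12·9.46 − 12·6.8 = 51.88; x_1* = 12 + 3/7·51.88/9.46 = 14.3503; x_2* = 12 + 4/7·51.88/6.8 = 16.3597.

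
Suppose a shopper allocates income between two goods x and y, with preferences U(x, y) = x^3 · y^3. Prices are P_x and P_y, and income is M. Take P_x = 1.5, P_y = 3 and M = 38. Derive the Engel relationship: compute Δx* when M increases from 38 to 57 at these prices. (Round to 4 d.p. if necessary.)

Tangency: MRS = y/x = P_x/P_y.
So 3·P_y·y = 3·P_x·x; combined with the budget, a share 0.5 of income goes to x.
Demand: x*(P_x,P_y,M) = 0.5·M/P_x and y* = 0.5·M/P_y.
At P_x=1.5, P_y=3, M=38: x* = 0.5·38/1.5 = 12.6667.
At M' = 57: x* = 19. Change: 19 − 12.6667 = 6.3333.

Δx* = 6.3333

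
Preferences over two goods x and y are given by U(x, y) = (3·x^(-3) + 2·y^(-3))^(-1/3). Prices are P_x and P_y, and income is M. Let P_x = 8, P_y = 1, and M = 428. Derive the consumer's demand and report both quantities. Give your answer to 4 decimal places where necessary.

From the CES first-order condition, (3/2)·(y/x)^(4) = P_x/P_y.
Hence y/x = ((2/3)·P_x/P_y)^(1/(4)), i.e. raised to the 0.25 power.
Substitute y = (y/x)·x into the budget: x* = M/(P_x + P_y·(y/x)).
Numerically y/x = 1.519671, so x* = 428/(8 + 1·1.519671) = 44.9595 and y* = 1.519671·44.9595 = 68.3237.

x* = 44.9595, y* = 68.3237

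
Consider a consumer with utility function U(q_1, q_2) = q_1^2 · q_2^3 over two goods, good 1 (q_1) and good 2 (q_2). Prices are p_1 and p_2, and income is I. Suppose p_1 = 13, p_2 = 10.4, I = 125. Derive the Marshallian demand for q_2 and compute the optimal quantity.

At p_1=13, p_2=10.4, I=125: q_2* = 0.6·125/10.4 = 7.2115.

q_2* = 7.2115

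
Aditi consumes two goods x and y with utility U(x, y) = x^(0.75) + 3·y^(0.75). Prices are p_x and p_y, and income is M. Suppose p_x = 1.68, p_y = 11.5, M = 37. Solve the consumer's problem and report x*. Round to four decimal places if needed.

MU_x ∝ x^(-0.25), MU_y ∝ 3·y^(-0.25), so MRS = (1/3)·(y/x)^(0.25) = p_x/p_y.
Solve for the ratio: y/x = [3·p_x/p_y]^(4).
Substitute y = (y/x)·x into the budget: x* = M/(p_x + p_y·(y/x)).
Numerically y/x = 0.036892, so x* = 37/(1.68 + 11.5·0.036892) = 17.5834.

x* = 17.5834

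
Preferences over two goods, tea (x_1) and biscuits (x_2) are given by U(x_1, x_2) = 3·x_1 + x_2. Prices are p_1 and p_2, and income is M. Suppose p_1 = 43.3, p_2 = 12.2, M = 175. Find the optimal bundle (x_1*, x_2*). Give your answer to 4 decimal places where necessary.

x_1* = 0, x_2* = 14.3443

Perfect substitutes: compare marginal utility per dollar. 3/p_1 vs 1/p_2 → 0.0693 vs 0.082.
x_2 gives more utility per dollar, so spend all income on x_2: x_2* = M/p_2, x_1* = 0.
Numerically: x_1* = 0, x_2* = 14.3443.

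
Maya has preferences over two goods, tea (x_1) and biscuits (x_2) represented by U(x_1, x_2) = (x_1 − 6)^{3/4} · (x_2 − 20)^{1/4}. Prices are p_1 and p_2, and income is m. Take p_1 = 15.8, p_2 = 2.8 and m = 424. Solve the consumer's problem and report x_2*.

This is Cobb-Douglas in (x_1−6, x_2−20): tangency gives 0.75·p_2·(x_2−20) = 0.25·p_1·(x_1−6).
After buying the subsistence bundle (6, 20), a share 0.75 of the remaining income goes to x_1: x_1* = 6 + 0.75·(m − 6p_1 − 20p_2)/p_1.
Discretionary income = 424 − 6·15.8 − 20·2.8 = 273.2; x_2* = 20 + 0.25·273.2/2.8 = 44.3929.

x_2* = 44.3929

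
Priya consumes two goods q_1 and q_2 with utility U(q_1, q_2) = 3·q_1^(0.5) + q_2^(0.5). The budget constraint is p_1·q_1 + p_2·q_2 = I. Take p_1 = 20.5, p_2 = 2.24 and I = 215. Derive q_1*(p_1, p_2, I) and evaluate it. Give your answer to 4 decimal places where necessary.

q_1* = 5.2001

MU_q_1 ∝ 3·q_1^(-0.5), MU_q_2 ∝ q_2^(-0.5), so MRS = 3·(q_2/q_1)^(0.5) = p_1/p_2.
Solve for the ratio: q_2/q_1 = [(1/3)·p_1/p_2]^(2).
With the ratio pinned down, the budget gives q_1* = I/(p_1 + p_2·(q_2/q_1)) and q_2* = (q_2/q_1)·q_1*.
Numerically q_2/q_1 = 9.306131, so q_1* = 215/(20.5 + 2.24·9.306131) = 5.2001.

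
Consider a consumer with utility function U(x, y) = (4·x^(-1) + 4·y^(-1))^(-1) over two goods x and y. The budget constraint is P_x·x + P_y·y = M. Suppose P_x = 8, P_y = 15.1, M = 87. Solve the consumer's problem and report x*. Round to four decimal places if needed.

MRS = MU_x/MU_y = (y/x)^(2). Set equal to P_x/P_y.
Solve for the ratio: y/x = [P_x/P_y]^(0.5).
With the ratio pinned down, the budget gives x* = M/(P_x + P_y·(y/x)) and y* = (y/x)·x*.
Numerically y/x = 0.727875, so x* = 87/(8 + 15.1·0.727875) = 4.5811.

x* = 4.5811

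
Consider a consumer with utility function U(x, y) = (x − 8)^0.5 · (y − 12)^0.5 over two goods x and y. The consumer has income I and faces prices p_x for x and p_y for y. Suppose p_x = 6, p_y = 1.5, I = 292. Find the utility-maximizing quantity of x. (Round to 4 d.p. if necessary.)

Discretionary income = 292 − 8·6 − 12·1.5 = 226; x* = 8 + 0.5·226/6 = 26.8333.

x* = 26.8333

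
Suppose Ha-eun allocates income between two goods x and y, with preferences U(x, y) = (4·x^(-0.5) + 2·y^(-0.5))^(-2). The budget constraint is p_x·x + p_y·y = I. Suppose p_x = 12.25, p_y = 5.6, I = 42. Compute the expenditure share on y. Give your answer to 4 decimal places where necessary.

From the CES first-order condition, 2·(y/x)^(1.5) = p_x/p_y.
Solve for the ratio: y/x = [(1/2)·p_x/p_y]^(2/3).
With the ratio pinned down, the budget gives x* = I/(p_x + p_y·(y/x)) and y* = (y/x)·x*.
Numerically y/x = 1.061562, so x* = 42/(12.25 + 5.6·1.061562) = 2.3084 and y* = 1.061562·2.3084 = 2.4505.
Expenditure on y: 5.6·2.4505 = 13.7226; share = 0.3267.

share on y = 0.3267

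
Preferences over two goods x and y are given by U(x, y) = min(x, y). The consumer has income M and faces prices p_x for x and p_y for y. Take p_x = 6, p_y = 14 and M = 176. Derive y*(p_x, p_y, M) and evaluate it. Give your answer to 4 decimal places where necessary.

y* = 8.8

Demand: x*(p_x,p_y,M) = M/(p_x + p_y), y* = M/(p_x + p_y).
Here 6 + 14 = 20, giving y* = 8.8.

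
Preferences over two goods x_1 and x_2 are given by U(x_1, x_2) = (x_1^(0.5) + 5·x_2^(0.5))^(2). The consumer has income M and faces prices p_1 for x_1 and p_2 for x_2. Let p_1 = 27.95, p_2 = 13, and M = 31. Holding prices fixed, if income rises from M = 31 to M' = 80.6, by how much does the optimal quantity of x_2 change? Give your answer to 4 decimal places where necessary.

Δx_2* = 3.7457

Substitute x_2 = (x_2/x_1)·x_1 into the budget: x_1* = M/(p_1 + p_2·(x_2/x_1)).
Numerically x_2/x_1 = 115.5625, so x_1* = 31/(27.95 + 13·115.5625) = 0.0203 and x_2* = 115.5625·0.0203 = 2.3411.
At M' = 80.6: x_2* = 6.0868. Change: 6.0868 − 2.3411 = 3.7457.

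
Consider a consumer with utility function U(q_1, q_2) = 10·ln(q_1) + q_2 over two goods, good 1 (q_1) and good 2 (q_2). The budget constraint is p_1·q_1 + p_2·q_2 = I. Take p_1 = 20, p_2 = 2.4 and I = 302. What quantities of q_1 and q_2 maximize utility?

q_1* = 1.2, q_2* = 115.8333

MU_q_1 = 10/q_1, MU_q_2 = 1. Tangency: 10/q_1 = p_1/p_2.
So q_1*(p_1,p_2) = 10·p_2/p_1, independent of income; and q_2* = (I − 10·p_2)/p_2.
At the given prices: q_1* = 10·2.4/20 = 1.2, and q_2* = 115.8333.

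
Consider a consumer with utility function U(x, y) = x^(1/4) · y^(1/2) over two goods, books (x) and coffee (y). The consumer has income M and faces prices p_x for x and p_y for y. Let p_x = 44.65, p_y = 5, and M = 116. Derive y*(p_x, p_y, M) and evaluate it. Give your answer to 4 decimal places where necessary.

Tangency: MRS = (1/2)·y/x = p_x/p_y.
Rearranging, p_y·y = 2·p_x·x. Substituting into the budget gives p_x·x·(1 + 2) = M.
Demand: x*(p_x,p_y,M) = 1/3·M/p_x and y* = 2/3·M/p_y.
At p_x=44.65, p_y=5, M=116: y* = 2/3·116/5 = 15.4667.

y* = 15.4667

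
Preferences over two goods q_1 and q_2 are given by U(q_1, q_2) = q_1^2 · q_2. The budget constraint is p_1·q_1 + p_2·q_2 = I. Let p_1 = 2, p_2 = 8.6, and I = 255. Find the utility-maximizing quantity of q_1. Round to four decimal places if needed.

At p_1=2, p_2=8.6, I=255: q_1* = 2/3·255/2 = 85.

q_1* = 85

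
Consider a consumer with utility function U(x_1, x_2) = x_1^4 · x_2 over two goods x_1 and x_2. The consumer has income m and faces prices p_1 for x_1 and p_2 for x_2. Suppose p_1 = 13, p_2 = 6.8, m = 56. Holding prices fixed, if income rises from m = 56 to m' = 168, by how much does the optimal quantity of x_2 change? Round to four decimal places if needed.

At p_1=13, p_2=6.8, m=56: x_2* = 0.2·56/6.8 = 1.6471.
At m' = 168: x_2* = 4.9412. Change: 4.9412 − 1.6471 = 3.2941.

Δx_2* = 3.2941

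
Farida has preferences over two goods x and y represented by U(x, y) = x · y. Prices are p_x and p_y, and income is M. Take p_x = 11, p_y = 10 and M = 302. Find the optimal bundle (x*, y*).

x* = 13.7273, y* = 15.1

Demand: x*(p_x,p_y,M) = 0.5·M/p_x and y* = 0.5·M/p_y.
At p_x=11, p_y=10, M=302: x* = 0.5·302/11 = 13.7273, y* = 15.1.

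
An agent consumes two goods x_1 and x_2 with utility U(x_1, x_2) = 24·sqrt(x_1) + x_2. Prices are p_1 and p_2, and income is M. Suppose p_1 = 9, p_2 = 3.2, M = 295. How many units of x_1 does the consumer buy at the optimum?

Set MRS = p_1/p_2: 12·x_1^(−1/2) = p_1/p_2.
Solve: √x_1 = 12·p_2/p_1, so x_1*(p_1,p_2) = (12·p_2/p_1)², and x_2* = (M − p_1·x_1*)/p_2.
Plugging in: x_1* = (12·3.2/9)² = 18.2044.

x_1* = 18.2044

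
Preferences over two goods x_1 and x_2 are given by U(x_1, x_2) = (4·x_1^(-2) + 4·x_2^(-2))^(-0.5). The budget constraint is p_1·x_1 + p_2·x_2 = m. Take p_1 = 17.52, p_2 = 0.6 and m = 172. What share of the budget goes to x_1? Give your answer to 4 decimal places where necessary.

share on x_1 = 0.9046

MU_x_1 ∝ 4·x_1^(-3), MU_x_2 ∝ 4·x_2^(-3), so MRS = (x_2/x_1)^(3) = p_1/p_2.
Hence x_2/x_1 = (p_1/p_2)^(1/(3)), i.e. raised to the 1/3 power.
With the ratio pinned down, the budget gives x_1* = m/(p_1 + p_2·(x_2/x_1)) and x_2* = (x_2/x_1)·x_1*.
Numerically x_2/x_1 = 3.079363, so x_1* = 172/(17.52 + 0.6·3.079363) = 8.8808 and x_2* = 3.079363·8.8808 = 27.3472.
Expenditure on x_1: 17.52·8.8808 = 155.5917; share = 0.9046.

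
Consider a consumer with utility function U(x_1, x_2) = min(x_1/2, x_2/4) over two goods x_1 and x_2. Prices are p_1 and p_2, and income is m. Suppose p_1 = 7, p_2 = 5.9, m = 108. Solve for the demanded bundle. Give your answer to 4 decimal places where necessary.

x_1* = 5.7447, x_2* = 11.4894

Demand: x_1*(p_1,p_2,m) = 2·m/(2·p_1 + 4·p_2), x_2* = 4·m/(2·p_1 + 4·p_2).
Here 2·7 + 4·5.9 = 37.6, giving x_1* = 5.7447 and x_2* = 11.4894.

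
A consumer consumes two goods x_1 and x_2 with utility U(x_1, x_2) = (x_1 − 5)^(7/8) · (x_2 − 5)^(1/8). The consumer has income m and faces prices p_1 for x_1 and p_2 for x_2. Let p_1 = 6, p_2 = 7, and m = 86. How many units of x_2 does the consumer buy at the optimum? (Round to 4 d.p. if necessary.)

This is Cobb-Douglas in (x_1−5, x_2−5): tangency gives 0.875·p_2·(x_2−5) = 0.125·p_1·(x_1−5).
Substituting into the budget: x_1* = 5 + 0.875·(m − 5·p_1 − 5·p_2)/p_1, and x_2* = 5 + 0.125·(…)/p_2.
Discretionary income = 86 − 5·6 − 5·7 = 21; x_2* = 5 + 0.125·21/7 = 5.375.

x_2* = 5.375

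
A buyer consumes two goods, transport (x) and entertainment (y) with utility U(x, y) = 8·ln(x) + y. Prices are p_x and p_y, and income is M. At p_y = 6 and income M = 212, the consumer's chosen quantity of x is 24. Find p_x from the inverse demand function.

MU_x = 8/x, MU_y = 1. Tangency: 8/x = p_x/p_y.
So x*(p_x,p_y) = 8·p_y/p_x, independent of income; and y* = (M − 8·p_y)/p_y.
Set x* = 24 in the demand function and solve for p_x: p_x = 2.

p_x = 2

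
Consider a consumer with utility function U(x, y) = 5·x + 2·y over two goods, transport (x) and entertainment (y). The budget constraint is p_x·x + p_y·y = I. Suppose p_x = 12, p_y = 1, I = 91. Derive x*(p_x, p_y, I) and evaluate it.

x* = 0

Linear utility — the consumer picks whichever good has higher MU/price: 5/12 = 0.4167 vs 2/1 = 2.
y gives more utility per dollar, so spend all income on y: y* = I/p_y, x* = 0.
Numerically: x* = 0, y* = 91.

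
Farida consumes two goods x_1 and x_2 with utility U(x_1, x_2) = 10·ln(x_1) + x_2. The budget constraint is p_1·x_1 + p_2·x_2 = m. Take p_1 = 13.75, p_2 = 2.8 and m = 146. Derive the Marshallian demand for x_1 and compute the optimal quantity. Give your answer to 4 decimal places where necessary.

MU_x_1 = 10/x_1, MU_x_2 = 1. Tangency: 10/x_1 = p_1/p_2.
So x_1*(p_1,p_2) = 10·p_2/p_1, independent of income; and x_2* = (m − 10·p_2)/p_2.
At the given prices: x_1* = 10·2.8/13.75 = 2.0364.

x_1* = 2.0364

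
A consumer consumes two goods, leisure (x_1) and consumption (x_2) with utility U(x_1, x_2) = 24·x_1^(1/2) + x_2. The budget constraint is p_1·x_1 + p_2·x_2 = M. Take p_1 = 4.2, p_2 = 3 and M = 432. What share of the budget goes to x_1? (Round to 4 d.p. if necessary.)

share on x_1 = 0.7143

MU_x_1 = 12/√x_1, MU_x_2 = 1. Tangency: 12/√x_1 = p_1/p_2.
Thus x_1* = (12·p_2/p_1)² — independent of M — with the rest of income spent on x_2.
Plugging in: x_1* = (12·3/4.2)² = 73.4694, x_2* = 41.1429.
Expenditure on x_1: 4.2·73.4694 = 308.5714; share = 0.7143.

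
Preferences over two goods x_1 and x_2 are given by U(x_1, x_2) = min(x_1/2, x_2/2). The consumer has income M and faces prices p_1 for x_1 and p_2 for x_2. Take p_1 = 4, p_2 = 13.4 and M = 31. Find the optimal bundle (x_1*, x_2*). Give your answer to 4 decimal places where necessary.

x_1* = 1.7816, x_2* = 1.7816

Leontief preferences: the optimum is at the kink where x_1/2 = x_2/2, i.e. x_2 = x_1.
Budget: p_1·x_1 + p_2·x_1 = M, so (2·p_1 + 2·p_2)·x_1 = 2·M.
Demand: x_1*(p_1,p_2,M) = 2·M/(2·p_1 + 2·p_2), x_2* = 2·M/(2·p_1 + 2·p_2).
Here 2·4 + 2·13.4 = 34.8, giving x_1* = 1.7816 and x_2* = 1.7816.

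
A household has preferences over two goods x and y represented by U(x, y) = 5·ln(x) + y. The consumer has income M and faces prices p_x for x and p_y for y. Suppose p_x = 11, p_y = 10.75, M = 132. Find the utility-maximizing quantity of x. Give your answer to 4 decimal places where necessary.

x* = 4.8864

So x*(p_x,p_y) = 5·p_y/p_x, independent of income; and y* = (M − 5·p_y)/p_y.
At the given prices: x* = 5·10.75/11 = 4.8864.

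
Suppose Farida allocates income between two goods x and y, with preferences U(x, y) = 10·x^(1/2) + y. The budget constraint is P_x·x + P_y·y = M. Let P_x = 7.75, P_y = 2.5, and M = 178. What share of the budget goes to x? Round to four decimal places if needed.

share on x = 0.1133

Utility is quasi-linear in y; the FOC for x is 5/√x = P_x/P_y.
Thus x* = (5·P_y/P_x)² — independent of M — with the rest of income spent on y.
Plugging in: x* = (5·2.5/7.75)² = 2.6015, y* = 63.1355.
Expenditure on x: 7.75·2.6015 = 20.1613; share = 0.1133.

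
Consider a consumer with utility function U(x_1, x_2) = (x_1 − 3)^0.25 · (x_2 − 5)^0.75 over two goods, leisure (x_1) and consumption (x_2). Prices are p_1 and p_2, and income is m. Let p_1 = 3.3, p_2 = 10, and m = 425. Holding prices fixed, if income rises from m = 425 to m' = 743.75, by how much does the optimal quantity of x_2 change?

Δx_2* = 23.9062

Let x_1' = x_1−3, x_2' = x_2−5. MRS = (1/3)·x_2'/x_1' = p_1/p_2.
After buying the subsistence bundle (3, 5), a share 0.25 of the remaining income goes to x_1: x_1* = 3 + 0.25·(m − 3p_1 − 5p_2)/p_1.
Discretionary income = 425 − 3·3.3 − 5·10 = 365.1; x_2* = 5 + 0.75·365.1/10 = 32.3825.
At m' = 743.75: x_2* = 56.2888. Change: 56.2888 − 32.3825 = 23.9062.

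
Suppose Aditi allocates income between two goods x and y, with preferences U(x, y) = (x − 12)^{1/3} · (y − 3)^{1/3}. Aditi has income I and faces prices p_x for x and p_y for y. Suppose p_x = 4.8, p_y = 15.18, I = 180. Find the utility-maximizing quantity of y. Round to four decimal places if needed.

y* = 5.5316

Substituting into the budget: x* = 12 + 0.5·(I − 12·p_x − 3·p_y)/p_x, and y* = 3 + 0.5·(…)/p_y.
Discretionary income = 180 − 12·4.8 − 3·15.18 = 76.86; y* = 3 + 0.5·76.86/15.18 = 5.5316.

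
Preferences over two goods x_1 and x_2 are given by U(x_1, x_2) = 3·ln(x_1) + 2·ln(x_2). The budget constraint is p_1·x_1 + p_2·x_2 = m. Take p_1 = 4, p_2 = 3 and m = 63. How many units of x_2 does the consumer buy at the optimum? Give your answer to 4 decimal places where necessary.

MU_x_1/MU_x_2 = (3·x_2)/(2·x_1); tangency sets this equal to p_1/p_2.
Rearranging, p_2·x_2 = (2/3)·p_1·x_1. Substituting into the budget gives p_1·x_1·(1 + (2/3)) = m.
Demand: x_1*(p_1,p_2,m) = 0.6·m/p_1 and x_2* = 0.4·m/p_2.
At p_1=4, p_2=3, m=63: x_2* = 0.4·63/3 = 8.4.

x_2* = 8.4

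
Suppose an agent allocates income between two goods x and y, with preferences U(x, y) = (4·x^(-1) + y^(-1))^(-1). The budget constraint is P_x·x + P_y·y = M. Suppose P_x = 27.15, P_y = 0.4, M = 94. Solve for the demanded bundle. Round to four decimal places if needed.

With the ratio pinned down, the budget gives x* = M/(P_x + P_y·(y/x)) and y* = (y/x)·x*.
Numerically y/x = 4.119314, so x* = 94/(27.15 + 0.4·4.119314) = 3.2641 and y* = 4.119314·3.2641 = 13.446.

x* = 3.2641, y* = 13.446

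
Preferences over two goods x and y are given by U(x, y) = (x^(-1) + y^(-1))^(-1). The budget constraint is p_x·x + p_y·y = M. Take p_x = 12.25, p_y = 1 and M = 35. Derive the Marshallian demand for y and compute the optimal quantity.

MU_x ∝ x^(-2), MU_y ∝ y^(-2), so MRS = (y/x)^(2) = p_x/p_y.
Solve for the ratio: y/x = [p_x/p_y]^(0.5).
With the ratio pinned down, the budget gives x* = M/(p_x + p_y·(y/x)) and y* = (y/x)·x*.
Numerically y/x = 3.5, so x* = 35/(12.25 + 1·3.5) = 2.2222 and y* = 3.5·2.2222 = 7.7778.

y* = 7.7778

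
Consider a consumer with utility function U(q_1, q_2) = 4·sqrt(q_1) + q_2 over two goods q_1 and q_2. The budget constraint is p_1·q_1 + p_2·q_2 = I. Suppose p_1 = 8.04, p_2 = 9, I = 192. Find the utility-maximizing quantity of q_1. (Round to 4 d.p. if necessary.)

q_1* = 5.0123

MU_q_1 = 2/√q_1, MU_q_2 = 1. Tangency: 2/√q_1 = p_1/p_2.
Thus q_1* = (2·p_2/p_1)² — independent of I — with the rest of income spent on q_2.
Plugging in: q_1* = (2·9/8.04)² = 5.0123.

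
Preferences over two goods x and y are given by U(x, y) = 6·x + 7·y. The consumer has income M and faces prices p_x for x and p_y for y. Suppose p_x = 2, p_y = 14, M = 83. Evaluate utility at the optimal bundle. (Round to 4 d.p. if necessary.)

V = 249

Linear utility — the consumer picks whichever good has higher MU/price: 6/2 = 3 vs 7/14 = 0.5.
x gives more utility per dollar, so spend all income on x: x* = M/p_x, y* = 0.
Numerically: x* = 41.5, y* = 0.
Utility at the optimum: U(41.5, 0) = 249.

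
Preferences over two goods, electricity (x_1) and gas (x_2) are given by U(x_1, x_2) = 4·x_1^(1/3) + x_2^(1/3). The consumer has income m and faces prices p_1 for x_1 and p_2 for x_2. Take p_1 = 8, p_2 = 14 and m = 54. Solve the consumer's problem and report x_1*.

x_1* = 6.1672

From the CES first-order condition, 4·(x_2/x_1)^(2/3) = p_1/p_2.
Hence x_2/x_1 = ((1/4)·p_1/p_2)^(1/(2/3)), i.e. raised to the 1.5 power.
With the ratio pinned down, the budget gives x_1* = m/(p_1 + p_2·(x_2/x_1)) and x_2* = (x_2/x_1)·x_1*.
Numerically x_2/x_1 = 0.053995, so x_1* = 54/(8 + 14·0.053995) = 6.1672.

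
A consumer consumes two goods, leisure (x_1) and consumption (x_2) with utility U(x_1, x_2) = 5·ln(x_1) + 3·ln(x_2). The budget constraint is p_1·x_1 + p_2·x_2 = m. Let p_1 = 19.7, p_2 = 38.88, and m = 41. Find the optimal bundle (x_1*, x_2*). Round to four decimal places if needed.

x_1* = 1.3008, x_2* = 0.3954

Tangency: MRS = (5/3)·x_2/x_1 = p_1/p_2.
So 5·p_2·x_2 = 3·p_1·x_1; combined with the budget, a share 0.625 of income goes to x_1.
Demand: x_1*(p_1,p_2,m) = 0.625·m/p_1 and x_2* = 0.375·m/p_2.
At p_1=19.7, p_2=38.88, m=41: x_1* = 0.625·41/19.7 = 1.3008, x_2* = 0.3954.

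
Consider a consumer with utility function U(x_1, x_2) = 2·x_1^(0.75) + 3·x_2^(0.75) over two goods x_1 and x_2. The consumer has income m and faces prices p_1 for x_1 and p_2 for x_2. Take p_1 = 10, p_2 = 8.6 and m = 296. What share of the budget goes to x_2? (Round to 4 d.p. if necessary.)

Substitute x_2 = (x_2/x_1)·x_1 into the budget: x_1* = m/(p_1 + p_2·(x_2/x_1)).
Numerically x_2/x_1 = 9.254889, so x_1* = 296/(10 + 8.6·9.254889) = 3.3039 and x_2* = 9.254889·3.3039 = 30.5769.
Expenditure on x_2: 8.6·30.5769 = 262.9614; share = 0.8884.

share on x_2 = 0.8884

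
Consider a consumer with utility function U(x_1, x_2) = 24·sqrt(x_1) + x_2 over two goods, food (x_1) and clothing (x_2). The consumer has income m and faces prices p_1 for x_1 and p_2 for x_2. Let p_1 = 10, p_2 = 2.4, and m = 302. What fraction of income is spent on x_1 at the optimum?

Set MRS = p_1/p_2: 12·x_1^(−1/2) = p_1/p_2.
Solve: √x_1 = 12·p_2/p_1, so x_1*(p_1,p_2) = (12·p_2/p_1)², and x_2* = (m − p_1·x_1*)/p_2.
Plugging in: x_1* = (12·2.4/10)² = 8.2944, x_2* = 91.2733.
Expenditure on x_1: 10·8.2944 = 82.944; share = 0.2746.

share on x_1 = 0.2746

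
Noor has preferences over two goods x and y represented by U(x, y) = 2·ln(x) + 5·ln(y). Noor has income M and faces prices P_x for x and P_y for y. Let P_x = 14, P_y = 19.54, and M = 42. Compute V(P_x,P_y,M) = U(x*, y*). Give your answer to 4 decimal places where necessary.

Demand: x*(P_x,P_y,M) = 2/7·M/P_x and y* = 5/7·M/P_y.
At P_x=14, P_y=19.54, M=42: x* = 2/7·42/14 = 0.8571, y* = 1.5353.
Utility at the optimum: U(0.8571, 1.5353) = 1.8354.

V = 1.8354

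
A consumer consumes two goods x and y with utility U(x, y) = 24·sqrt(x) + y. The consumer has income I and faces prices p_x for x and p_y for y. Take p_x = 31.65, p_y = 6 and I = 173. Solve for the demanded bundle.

x* = 5.1751, y* = 1.5348

Set MRS = p_x/p_y: 12·x^(−1/2) = p_x/p_y.
Solve: √x = 12·p_y/p_x, so x*(p_x,p_y) = (12·p_y/p_x)², and y* = (I − p_x·x*)/p_y.
Plugging in: x* = (12·6/31.65)² = 5.1751, y* = 1.5348.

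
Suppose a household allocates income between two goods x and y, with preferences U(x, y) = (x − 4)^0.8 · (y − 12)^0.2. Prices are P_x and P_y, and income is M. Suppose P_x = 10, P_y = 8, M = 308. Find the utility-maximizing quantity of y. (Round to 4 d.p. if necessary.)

This is Cobb-Douglas in (x−4, y−12): tangency gives 0.8·P_y·(y−12) = 0.2·P_x·(x−4).
After buying the subsistence bundle (4, 12), a share 0.8 of the remaining income goes to x: x* = 4 + 0.8·(M − 4P_x − 12P_y)/P_x.
Discretionary income = 308 − 4·10 − 12·8 = 172; y* = 12 + 0.2·172/8 = 16.3.

y* = 16.3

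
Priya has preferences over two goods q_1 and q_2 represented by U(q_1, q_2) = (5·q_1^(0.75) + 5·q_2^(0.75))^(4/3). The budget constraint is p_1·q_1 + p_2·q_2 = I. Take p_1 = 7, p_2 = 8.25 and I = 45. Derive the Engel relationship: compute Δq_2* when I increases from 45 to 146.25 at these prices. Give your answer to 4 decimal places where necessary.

MU_q_1 ∝ 5·q_1^(-0.25), MU_q_2 ∝ 5·q_2^(-0.25), so MRS = (q_2/q_1)^(0.25) = p_1/p_2.
Hence q_2/q_1 = (p_1/p_2)^(1/(0.25)), i.e. raised to the 4 power.
With the ratio pinned down, the budget gives q_1* = I/(p_1 + p_2·(q_2/q_1)) and q_2* = (q_2/q_1)·q_1*.
Numerically q_2/q_1 = 0.518294, so q_1* = 45/(7 + 8.25·0.518294) = 3.9908 and q_2* = 0.518294·3.9908 = 2.0684.
At I' = 146.25: q_2* = 6.7223. Change: 6.7223 − 2.0684 = 4.6539.

Δq_2* = 4.6539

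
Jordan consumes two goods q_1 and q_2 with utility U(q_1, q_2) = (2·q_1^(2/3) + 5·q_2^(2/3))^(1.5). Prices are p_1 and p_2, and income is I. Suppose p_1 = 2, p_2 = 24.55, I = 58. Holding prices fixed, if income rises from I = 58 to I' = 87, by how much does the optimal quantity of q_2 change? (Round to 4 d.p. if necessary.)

From the CES first-order condition, (2/5)·(q_2/q_1)^(1/3) = p_1/p_2.
Hence q_2/q_1 = ((5/2)·p_1/p_2)^(1/(1/3)), i.e. raised to the 3 power.
With the ratio pinned down, the budget gives q_1* = I/(p_1 + p_2·(q_2/q_1)) and q_2* = (q_2/q_1)·q_1*.
Numerically q_2/q_1 = 0.008448, so q_1* = 58/(2 + 24.55·0.008448) = 26.2753 and q_2* = 0.008448·26.2753 = 0.222.
At I' = 87: q_2* = 0.333. Change: 0.333 − 0.222 = 0.111.

Δq_2* = 0.111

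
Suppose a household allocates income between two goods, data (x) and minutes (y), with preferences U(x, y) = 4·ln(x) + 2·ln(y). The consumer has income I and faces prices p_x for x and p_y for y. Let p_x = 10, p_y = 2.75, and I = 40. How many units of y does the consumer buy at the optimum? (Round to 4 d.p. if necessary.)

MU_x/MU_y = (4·y)/(2·x); tangency sets this equal to p_x/p_y.
Rearranging, p_y·y = (1/2)·p_x·x. Substituting into the budget gives p_x·x·(1 + (1/2)) = I.
Demand: x*(p_x,p_y,I) = 2/3·I/p_x and y* = 1/3·I/p_y.
At p_x=10, p_y=2.75, I=40: y* = 1/3·40/2.75 = 4.8485.

y* = 4.8485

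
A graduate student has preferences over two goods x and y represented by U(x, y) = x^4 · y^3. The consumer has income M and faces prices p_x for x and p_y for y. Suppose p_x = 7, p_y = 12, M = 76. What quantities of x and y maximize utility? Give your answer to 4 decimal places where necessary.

x* = 6.2041, y* = 2.7143

Tangency: MRS = (4/3)·y/x = p_x/p_y.
Rearranging, p_y·y = (3/4)·p_x·x. Substituting into the budget gives p_x·x·(1 + (3/4)) = M.
Demand: x*(p_x,p_y,M) = 4/7·M/p_x and y* = 3/7·M/p_y.
At p_x=7, p_y=12, M=76: x* = 4/7·76/7 = 6.2041, y* = 2.7143.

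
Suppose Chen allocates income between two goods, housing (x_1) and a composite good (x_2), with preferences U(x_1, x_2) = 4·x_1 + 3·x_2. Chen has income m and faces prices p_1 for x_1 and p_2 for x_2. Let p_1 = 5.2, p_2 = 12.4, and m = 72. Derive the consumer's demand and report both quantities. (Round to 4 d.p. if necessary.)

Perfect substitutes: compare marginal utility per dollar. 4/p_1 vs 3/p_2 → 0.7692 vs 0.2419.
x_1 gives more utility per dollar, so spend all income on x_1: x_1* = m/p_1, x_2* = 0.
Numerically: x_1* = 13.8462, x_2* = 0.

x_1* = 13.8462, x_2* = 0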